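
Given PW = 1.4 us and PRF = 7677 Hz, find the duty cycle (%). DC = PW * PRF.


DC = 1.4e-6 * 7677 * 100 = 1.07%

1.07%


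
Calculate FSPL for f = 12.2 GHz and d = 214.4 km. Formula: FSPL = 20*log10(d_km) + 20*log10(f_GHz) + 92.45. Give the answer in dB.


20*log10(214.4) = 46.62
20*log10(12.2) = 21.73
FSPL = 160.8 dB

160.8 dB


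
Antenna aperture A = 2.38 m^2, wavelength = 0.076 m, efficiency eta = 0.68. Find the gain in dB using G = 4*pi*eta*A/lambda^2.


G_linear = 4*pi*0.68*2.38/0.076^2 = 3521.02
G_dB = 10*log10(3521.02) = 35.5 dB

35.5 dB


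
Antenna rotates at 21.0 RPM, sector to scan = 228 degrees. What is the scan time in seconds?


t = 228 / (21.0 * 360) * 60 = 1.81 s

1.81 s


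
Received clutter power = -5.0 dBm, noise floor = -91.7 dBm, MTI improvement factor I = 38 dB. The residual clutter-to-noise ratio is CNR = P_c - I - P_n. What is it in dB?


CNR = -5.0 - 38 - (-91.7) = 48.7 dB

48.7 dB


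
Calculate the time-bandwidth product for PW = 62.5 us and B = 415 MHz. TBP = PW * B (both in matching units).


TBP = 62.5 * 415 = 25937.5

25937.5


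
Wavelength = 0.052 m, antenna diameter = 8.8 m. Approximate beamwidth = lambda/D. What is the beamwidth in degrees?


BW_rad = 0.052 / 8.8 = 0.005909
BW_deg = 0.34 degrees

0.34 degrees


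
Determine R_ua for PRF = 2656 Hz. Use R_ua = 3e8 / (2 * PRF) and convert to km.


R_ua = 3e8 / (2 * 2656) = 56475.9 m = 56.5 km

56.5 km


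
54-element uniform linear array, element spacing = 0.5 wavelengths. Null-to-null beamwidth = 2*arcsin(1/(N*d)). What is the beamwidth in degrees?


1/(N*d) = 1/(54*0.5) = 0.037037
BW = 2*arcsin(0.037037) = 4.2 degrees

4.2 degrees


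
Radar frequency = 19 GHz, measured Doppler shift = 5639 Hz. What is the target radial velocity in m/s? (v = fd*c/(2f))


v = 5639 * 3e8 / (2 * 19000000000.0) = 44.5 m/s

44.5 m/s


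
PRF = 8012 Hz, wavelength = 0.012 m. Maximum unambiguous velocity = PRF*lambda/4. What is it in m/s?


V_ua = 8012 * 0.012 / 4 = 24.0 m/s

24.0 m/s


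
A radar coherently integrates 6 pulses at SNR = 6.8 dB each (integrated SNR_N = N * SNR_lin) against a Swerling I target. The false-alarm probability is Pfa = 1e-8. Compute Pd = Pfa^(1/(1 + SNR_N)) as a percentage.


SNR_lin = 10^(6.8/10) = 4.7863
SNR_N = 6 * 4.7863 = 28.7178
1/(1 + SNR_N) = 1/29.7178 = 0.0336499
Pd = (1e-8)^0.0336499 = 0.53802
Pd = 53.8%

53.8%


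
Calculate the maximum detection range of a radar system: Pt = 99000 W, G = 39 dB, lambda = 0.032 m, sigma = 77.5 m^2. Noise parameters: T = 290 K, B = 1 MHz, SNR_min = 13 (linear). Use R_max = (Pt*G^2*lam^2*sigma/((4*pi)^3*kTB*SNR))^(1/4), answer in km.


G_lin = 10^(39/10) = 7943.282347
R^4 = 99000 * 7943.282347^2 * 0.032^2 * 77.5 / ((4*pi)^3 * 1.38e-23 * 290 * 1000000.0 * 13)
R^4 = 4.80161e21 m^4
R_max = (4.80161e21)^(1/4) = 263236.9 m = 263.2 km

263.2 km


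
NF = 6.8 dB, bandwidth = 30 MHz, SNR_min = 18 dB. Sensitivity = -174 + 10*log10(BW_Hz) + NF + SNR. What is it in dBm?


10*log10(30000000.0) = 74.77
S = -174 + 74.77 + 6.8 + 18 = -74.4 dBm

-74.4 dBm


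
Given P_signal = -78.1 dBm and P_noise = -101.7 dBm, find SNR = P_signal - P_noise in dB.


SNR = -78.1 - (-101.7) = 23.6 dB

23.6 dB


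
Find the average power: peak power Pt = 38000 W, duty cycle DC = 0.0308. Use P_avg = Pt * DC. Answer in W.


P_avg = 38000 * 0.0308 = 1170.4 W

1170.4 W


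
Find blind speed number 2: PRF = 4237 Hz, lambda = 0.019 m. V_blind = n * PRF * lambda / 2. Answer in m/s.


V_blind = 2 * 4237 * 0.019 / 2 = 80.5 m/s

80.5 m/s


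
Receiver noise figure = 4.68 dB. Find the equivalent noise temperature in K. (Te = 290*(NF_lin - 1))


NF_lin = 10^(4.68/10) = 2.93765
Te = 290 * (2.93765 - 1) = 561.9 K

561.9 K


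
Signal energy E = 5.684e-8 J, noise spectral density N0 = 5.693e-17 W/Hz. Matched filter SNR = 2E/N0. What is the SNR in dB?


SNR_lin = 2 * 5.684e-8 / 5.693e-17 = 1.997e9
SNR_dB = 10*log10(1.997e9) = 93.0 dB

93.0 dB


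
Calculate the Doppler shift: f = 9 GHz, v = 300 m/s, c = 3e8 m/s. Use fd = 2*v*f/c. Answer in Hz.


fd = 2 * 300 * 9000000000.0 / 3e8 = 18000.0 Hz

18000.0 Hz


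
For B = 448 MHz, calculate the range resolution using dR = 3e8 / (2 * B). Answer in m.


dR = 3e8 / (2 * 448000000.0) = 0.33 m

0.33 m


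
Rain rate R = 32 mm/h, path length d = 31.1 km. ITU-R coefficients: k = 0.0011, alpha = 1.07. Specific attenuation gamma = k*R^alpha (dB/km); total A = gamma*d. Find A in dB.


gamma = 0.0011 * 32^1.07 = 0.044865 dB/km
A = 0.044865 * 31.1 = 1.4 dB

1.4 dB


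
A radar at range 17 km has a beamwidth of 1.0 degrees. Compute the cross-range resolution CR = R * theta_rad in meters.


BW_rad = 0.017453293
CR = 17000 * 0.017453293 = 296.7 m

296.7 m


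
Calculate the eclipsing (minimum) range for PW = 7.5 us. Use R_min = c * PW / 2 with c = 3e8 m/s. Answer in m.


R_min = 3e8 * 7.5e-6 / 2 = 1125.0 m

1125.0 m


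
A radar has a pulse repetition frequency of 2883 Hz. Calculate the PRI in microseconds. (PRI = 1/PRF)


PRI = 1/2883 = 0.0003468609 s = 346.9 us

346.9 us


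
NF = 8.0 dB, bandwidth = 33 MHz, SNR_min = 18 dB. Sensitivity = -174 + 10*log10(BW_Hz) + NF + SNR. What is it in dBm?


10*log10(33000000.0) = 75.19
S = -174 + 75.19 + 8.0 + 18 = -72.8 dBm

-72.8 dBm


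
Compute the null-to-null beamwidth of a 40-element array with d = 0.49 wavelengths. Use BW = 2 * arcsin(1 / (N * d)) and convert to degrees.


1/(N*d) = 1/(40*0.49) = 0.05102
BW = 2*arcsin(0.05102) = 5.8 degrees

5.8 degrees


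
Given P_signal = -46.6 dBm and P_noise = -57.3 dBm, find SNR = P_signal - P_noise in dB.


SNR = -46.6 - (-57.3) = 10.7 dB

10.7 dB


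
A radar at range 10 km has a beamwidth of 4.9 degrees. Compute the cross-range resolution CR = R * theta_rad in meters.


BW_rad = 0.085521133
CR = 10000 * 0.085521133 = 855.2 m

855.2 m


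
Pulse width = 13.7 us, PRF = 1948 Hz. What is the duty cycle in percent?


DC = 13.7e-6 * 1948 * 100 = 2.67%

2.67%


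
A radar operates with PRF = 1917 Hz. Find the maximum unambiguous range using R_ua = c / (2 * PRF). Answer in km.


R_ua = 3e8 / (2 * 1917) = 78247.3 m = 78.2 km

78.2 km


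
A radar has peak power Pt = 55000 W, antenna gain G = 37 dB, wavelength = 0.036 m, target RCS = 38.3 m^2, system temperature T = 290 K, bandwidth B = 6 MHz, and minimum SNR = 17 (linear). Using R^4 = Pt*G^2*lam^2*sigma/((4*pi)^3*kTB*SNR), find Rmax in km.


G_lin = 10^(37/10) = 5011.872336
R^4 = 55000 * 5011.872336^2 * 0.036^2 * 38.3 / ((4*pi)^3 * 1.38e-23 * 290 * 6000000.0 * 17)
R^4 = 8.46564e19 m^4
R_max = (8.46564e19)^(1/4) = 95921.3 m = 95.9 km

95.9 km


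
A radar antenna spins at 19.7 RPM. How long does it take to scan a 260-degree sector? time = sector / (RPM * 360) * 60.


t = 260 / (19.7 * 360) * 60 = 2.2 s

2.2 s


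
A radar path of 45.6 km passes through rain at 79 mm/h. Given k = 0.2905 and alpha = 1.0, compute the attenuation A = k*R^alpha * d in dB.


gamma = 0.2905 * 79^1.0 = 22.9495 dB/km
A = 22.9495 * 45.6 = 1046.5 dB

1046.5 dB


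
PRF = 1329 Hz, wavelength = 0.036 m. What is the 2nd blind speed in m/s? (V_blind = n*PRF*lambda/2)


V_blind = 2 * 1329 * 0.036 / 2 = 47.8 m/s

47.8 m/s


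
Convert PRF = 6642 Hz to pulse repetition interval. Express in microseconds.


PRI = 1/6642 = 0.0001505571 s = 150.6 us

150.6 us


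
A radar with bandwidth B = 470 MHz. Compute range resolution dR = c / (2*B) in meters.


dR = 3e8 / (2 * 470000000.0) = 0.32 m

0.32 m


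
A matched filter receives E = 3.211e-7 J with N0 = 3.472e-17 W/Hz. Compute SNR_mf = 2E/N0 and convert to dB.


SNR_lin = 2 * 3.211e-7 / 3.472e-17 = 1.85e10
SNR_dB = 10*log10(1.85e10) = 102.7 dB

102.7 dB


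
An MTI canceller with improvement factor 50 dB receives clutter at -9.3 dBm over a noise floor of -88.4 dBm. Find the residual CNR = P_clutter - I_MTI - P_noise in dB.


CNR = -9.3 - 50 - (-88.4) = 29.1 dB

29.1 dB


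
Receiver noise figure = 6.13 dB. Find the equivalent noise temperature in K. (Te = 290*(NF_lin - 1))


NF_lin = 10^(6.13/10) = 4.102041
Te = 290 * (4.102041 - 1) = 899.6 K

899.6 K


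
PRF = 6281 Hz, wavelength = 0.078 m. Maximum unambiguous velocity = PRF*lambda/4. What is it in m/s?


V_ua = 6281 * 0.078 / 4 = 122.5 m/s

122.5 m/s


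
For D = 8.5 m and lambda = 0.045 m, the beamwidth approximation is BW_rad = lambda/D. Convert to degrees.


BW_rad = 0.045 / 8.5 = 0.005294
BW_deg = 0.3 degrees

0.3 degrees


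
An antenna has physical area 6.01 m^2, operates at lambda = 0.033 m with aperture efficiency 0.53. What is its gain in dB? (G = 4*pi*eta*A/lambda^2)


G_linear = 4*pi*0.53*6.01/0.033^2 = 36756.35
G_dB = 10*log10(36756.35) = 45.7 dB

45.7 dB


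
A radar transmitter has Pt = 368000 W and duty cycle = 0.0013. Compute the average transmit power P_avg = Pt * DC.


P_avg = 368000 * 0.0013 = 478.4 W

478.4 W


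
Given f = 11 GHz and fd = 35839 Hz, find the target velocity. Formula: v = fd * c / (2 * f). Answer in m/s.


v = 35839 * 3e8 / (2 * 11000000000.0) = 488.7 m/s

488.7 m/s


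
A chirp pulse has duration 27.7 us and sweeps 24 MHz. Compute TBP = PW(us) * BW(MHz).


TBP = 27.7 * 24 = 664.8

664.8


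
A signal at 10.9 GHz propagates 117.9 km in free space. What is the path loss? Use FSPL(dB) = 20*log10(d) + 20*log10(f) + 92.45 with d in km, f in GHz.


20*log10(117.9) = 41.43
20*log10(10.9) = 20.75
FSPL = 154.6 dB

154.6 dB


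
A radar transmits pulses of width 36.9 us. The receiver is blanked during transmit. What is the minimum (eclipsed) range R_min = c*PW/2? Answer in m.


R_min = 3e8 * 36.9e-6 / 2 = 5535.0 m

5535.0 m


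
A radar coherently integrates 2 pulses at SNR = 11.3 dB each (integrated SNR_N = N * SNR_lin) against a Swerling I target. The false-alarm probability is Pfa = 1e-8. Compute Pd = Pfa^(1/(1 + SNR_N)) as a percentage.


SNR_lin = 10^(11.3/10) = 13.48963
SNR_N = 2 * 13.48963 = 26.97926
1/(1 + SNR_N) = 1/27.97926 = 0.0357408
Pd = (1e-8)^0.0357408 = 0.51769
Pd = 51.8%

51.8%


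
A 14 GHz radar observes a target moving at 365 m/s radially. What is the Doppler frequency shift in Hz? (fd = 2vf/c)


fd = 2 * 365 * 14000000000.0 / 3e8 = 34066.7 Hz

34066.7 Hz


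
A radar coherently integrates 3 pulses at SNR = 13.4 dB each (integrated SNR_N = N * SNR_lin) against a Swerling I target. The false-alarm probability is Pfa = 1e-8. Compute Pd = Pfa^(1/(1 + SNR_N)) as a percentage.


SNR_lin = 10^(13.4/10) = 21.87762
SNR_N = 3 * 21.87762 = 65.63286
1/(1 + SNR_N) = 1/66.63286 = 0.0150076
Pd = (1e-8)^0.0150076 = 0.75847
Pd = 75.8%

75.8%


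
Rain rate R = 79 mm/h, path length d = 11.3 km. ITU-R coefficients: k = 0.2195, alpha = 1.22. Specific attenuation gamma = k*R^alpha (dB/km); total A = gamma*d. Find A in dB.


gamma = 0.2195 * 79^1.22 = 45.346062 dB/km
A = 45.346062 * 11.3 = 512.41 dB

512.41 dB


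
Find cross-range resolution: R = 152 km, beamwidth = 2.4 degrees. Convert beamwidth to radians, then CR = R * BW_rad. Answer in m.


BW_rad = 0.041887902
CR = 152000 * 0.041887902 = 6367.0 m

6367.0 m


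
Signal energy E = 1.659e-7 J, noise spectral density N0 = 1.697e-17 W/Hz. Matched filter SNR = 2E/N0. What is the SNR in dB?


SNR_lin = 2 * 1.659e-7 / 1.697e-17 = 1.955e10
SNR_dB = 10*log10(1.955e10) = 102.9 dB

102.9 dB


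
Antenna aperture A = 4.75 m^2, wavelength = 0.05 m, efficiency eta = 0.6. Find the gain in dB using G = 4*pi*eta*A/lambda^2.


G_linear = 4*pi*0.6*4.75/0.05^2 = 14325.66
G_dB = 10*log10(14325.66) = 41.6 dB

41.6 dB


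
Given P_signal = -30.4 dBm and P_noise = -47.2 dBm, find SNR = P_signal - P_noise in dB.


SNR = -30.4 - (-47.2) = 16.8 dB

16.8 dB


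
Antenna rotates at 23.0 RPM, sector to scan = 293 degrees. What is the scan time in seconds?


t = 293 / (23.0 * 360) * 60 = 2.12 s

2.12 s


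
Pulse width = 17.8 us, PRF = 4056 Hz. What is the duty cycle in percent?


DC = 17.8e-6 * 4056 * 100 = 7.22%

7.22%


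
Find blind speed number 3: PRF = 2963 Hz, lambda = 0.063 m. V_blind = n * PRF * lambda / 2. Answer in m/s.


V_blind = 3 * 2963 * 0.063 / 2 = 280.0 m/s

280.0 m/s


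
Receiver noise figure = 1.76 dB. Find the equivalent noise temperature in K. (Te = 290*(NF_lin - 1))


NF_lin = 10^(1.76/10) = 1.499685
Te = 290 * (1.499685 - 1) = 144.9 K

144.9 K


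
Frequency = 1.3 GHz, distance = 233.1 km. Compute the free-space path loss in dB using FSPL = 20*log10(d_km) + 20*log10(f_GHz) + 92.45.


20*log10(233.1) = 47.35
20*log10(1.3) = 2.28
FSPL = 142.1 dB

142.1 dB


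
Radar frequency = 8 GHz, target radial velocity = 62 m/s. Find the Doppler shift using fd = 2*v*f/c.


fd = 2 * 62 * 8000000000.0 / 3e8 = 3306.7 Hz

3306.7 Hz


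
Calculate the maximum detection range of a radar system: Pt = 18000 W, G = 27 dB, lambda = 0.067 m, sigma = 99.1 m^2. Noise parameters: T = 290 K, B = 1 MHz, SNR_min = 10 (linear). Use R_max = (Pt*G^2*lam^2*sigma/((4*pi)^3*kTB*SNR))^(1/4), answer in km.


G_lin = 10^(27/10) = 501.187234
R^4 = 18000 * 501.187234^2 * 0.067^2 * 99.1 / ((4*pi)^3 * 1.38e-23 * 290 * 1000000.0 * 10)
R^4 = 2.53273e19 m^4
R_max = (2.53273e19)^(1/4) = 70941.0 m = 70.9 km

70.9 km


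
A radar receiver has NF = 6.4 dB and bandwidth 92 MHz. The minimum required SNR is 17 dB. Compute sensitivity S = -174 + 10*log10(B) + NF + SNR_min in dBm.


10*log10(92000000.0) = 79.64
S = -174 + 79.64 + 6.4 + 17 = -71.0 dBm

-71.0 dBm


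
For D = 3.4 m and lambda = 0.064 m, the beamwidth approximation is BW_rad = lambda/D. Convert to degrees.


BW_rad = 0.064 / 3.4 = 0.018824
BW_deg = 1.08 degrees

1.08 degrees


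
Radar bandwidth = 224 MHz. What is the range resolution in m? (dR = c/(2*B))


dR = 3e8 / (2 * 224000000.0) = 0.67 m

0.67 m


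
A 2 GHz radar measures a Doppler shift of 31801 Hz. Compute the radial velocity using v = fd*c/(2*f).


v = 31801 * 3e8 / (2 * 2000000000.0) = 2385.1 m/s

2385.1 m/s


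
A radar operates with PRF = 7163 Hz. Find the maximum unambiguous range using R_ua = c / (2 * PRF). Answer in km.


R_ua = 3e8 / (2 * 7163) = 20940.9 m = 20.9 km

20.9 km


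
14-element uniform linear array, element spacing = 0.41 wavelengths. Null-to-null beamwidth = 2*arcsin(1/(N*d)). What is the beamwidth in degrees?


1/(N*d) = 1/(14*0.41) = 0.174216
BW = 2*arcsin(0.174216) = 20.1 degrees

20.1 degrees


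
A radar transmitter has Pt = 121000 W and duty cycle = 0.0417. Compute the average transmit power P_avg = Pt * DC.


P_avg = 121000 * 0.0417 = 5045.7 W

5045.7 W


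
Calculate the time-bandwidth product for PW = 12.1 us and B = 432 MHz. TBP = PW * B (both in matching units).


TBP = 12.1 * 432 = 5227.2

5227.2


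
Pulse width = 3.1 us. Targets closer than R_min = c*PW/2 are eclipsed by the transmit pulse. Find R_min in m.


R_min = 3e8 * 3.1e-6 / 2 = 465.0 m

465.0 m


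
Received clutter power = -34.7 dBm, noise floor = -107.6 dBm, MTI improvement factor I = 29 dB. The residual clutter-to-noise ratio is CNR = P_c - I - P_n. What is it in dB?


CNR = -34.7 - 29 - (-107.6) = 43.9 dB

43.9 dB


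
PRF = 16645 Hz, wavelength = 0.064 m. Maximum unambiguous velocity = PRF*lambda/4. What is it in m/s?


V_ua = 16645 * 0.064 / 4 = 266.3 m/s

266.3 m/s


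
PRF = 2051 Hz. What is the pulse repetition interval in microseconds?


PRI = 1/2051 = 0.000487567 s = 487.6 us

487.6 us


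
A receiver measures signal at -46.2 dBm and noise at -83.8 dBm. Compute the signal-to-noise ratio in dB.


SNR = -46.2 - (-83.8) = 37.6 dB

37.6 dB


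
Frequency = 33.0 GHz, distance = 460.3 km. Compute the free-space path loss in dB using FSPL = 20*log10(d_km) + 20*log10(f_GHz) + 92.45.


20*log10(460.3) = 53.26
20*log10(33.0) = 30.37
FSPL = 176.1 dB

176.1 dB


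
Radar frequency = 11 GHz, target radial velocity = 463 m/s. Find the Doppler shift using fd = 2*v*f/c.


fd = 2 * 463 * 11000000000.0 / 3e8 = 33953.3 Hz

33953.3 Hz


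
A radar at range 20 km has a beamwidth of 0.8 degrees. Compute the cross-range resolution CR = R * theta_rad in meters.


BW_rad = 0.013962634
CR = 20000 * 0.013962634 = 279.3 m

279.3 m


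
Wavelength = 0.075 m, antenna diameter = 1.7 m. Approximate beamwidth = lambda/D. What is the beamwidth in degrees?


BW_rad = 0.075 / 1.7 = 0.044118
BW_deg = 2.53 degrees

2.53 degrees


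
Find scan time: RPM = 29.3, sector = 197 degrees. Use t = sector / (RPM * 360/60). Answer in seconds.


t = 197 / (29.3 * 360) * 60 = 1.12 s

1.12 s


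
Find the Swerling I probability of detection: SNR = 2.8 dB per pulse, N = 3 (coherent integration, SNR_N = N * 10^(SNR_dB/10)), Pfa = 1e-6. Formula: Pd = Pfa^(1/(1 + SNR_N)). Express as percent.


SNR_lin = 10^(2.8/10) = 1.90546
SNR_N = 3 * 1.90546 = 5.71638
1/(1 + SNR_N) = 1/6.71638 = 0.1488897
Pd = (1e-6)^0.1488897 = 0.12784
Pd = 12.8%

12.8%


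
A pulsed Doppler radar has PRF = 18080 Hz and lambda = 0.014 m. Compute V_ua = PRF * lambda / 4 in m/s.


V_ua = 18080 * 0.014 / 4 = 63.3 m/s

63.3 m/s


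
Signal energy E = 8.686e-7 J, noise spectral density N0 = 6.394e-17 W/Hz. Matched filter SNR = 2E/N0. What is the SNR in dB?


SNR_lin = 2 * 8.686e-7 / 6.394e-17 = 2.717e10
SNR_dB = 10*log10(2.717e10) = 104.3 dB

104.3 dB


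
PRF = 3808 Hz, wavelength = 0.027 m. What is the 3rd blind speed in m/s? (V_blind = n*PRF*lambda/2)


V_blind = 3 * 3808 * 0.027 / 2 = 154.2 m/s

154.2 m/s


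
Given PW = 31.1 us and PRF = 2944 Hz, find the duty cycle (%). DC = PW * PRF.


DC = 31.1e-6 * 2944 * 100 = 9.16%

9.16%


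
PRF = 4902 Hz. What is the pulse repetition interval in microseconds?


PRI = 1/4902 = 0.0002039984 s = 204.0 us

204.0 us


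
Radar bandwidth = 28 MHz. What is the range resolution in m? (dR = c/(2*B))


dR = 3e8 / (2 * 28000000.0) = 5.36 m

5.36 m


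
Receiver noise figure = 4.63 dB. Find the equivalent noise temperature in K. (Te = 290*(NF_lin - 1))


NF_lin = 10^(4.63/10) = 2.904023
Te = 290 * (2.904023 - 1) = 552.2 K

552.2 K


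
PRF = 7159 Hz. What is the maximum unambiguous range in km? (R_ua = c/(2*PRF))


R_ua = 3e8 / (2 * 7159) = 20952.6 m = 21.0 km

21.0 km


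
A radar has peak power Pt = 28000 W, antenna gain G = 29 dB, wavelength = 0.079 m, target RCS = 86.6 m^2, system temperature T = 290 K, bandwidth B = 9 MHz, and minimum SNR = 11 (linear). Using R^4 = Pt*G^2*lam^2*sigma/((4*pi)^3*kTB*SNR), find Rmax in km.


G_lin = 10^(29/10) = 794.328235
R^4 = 28000 * 794.328235^2 * 0.079^2 * 86.6 / ((4*pi)^3 * 1.38e-23 * 290 * 9000000.0 * 11)
R^4 = 1.21447e19 m^4
R_max = (1.21447e19)^(1/4) = 59033.3 m = 59.0 km

59.0 km


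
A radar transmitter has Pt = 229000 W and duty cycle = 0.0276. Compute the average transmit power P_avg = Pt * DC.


P_avg = 229000 * 0.0276 = 6320.4 W

6320.4 W


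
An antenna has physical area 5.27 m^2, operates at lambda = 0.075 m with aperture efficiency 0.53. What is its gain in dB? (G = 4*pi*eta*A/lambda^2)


G_linear = 4*pi*0.53*5.27/0.075^2 = 6239.85
G_dB = 10*log10(6239.85) = 38.0 dB

38.0 dB


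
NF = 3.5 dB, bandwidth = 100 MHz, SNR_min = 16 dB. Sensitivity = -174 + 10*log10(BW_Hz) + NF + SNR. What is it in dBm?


10*log10(100000000.0) = 80.0
S = -174 + 80.0 + 3.5 + 16 = -74.5 dBm

-74.5 dBm


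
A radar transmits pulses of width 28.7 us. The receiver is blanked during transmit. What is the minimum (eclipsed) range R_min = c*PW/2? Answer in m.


R_min = 3e8 * 28.7e-6 / 2 = 4305.0 m

4305.0 m


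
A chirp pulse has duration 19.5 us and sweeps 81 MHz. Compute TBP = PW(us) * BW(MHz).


TBP = 19.5 * 81 = 1579.5

1579.5


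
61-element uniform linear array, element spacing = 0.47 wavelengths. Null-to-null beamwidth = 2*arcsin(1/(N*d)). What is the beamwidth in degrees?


1/(N*d) = 1/(61*0.47) = 0.03488
BW = 2*arcsin(0.03488) = 4.0 degrees

4.0 degrees


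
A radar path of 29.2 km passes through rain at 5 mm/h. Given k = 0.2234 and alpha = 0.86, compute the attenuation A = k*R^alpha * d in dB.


gamma = 0.2234 * 5^0.86 = 0.891656 dB/km
A = 0.891656 * 29.2 = 26.04 dB

26.04 dB


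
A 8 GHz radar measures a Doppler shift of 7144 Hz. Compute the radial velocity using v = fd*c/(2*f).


v = 7144 * 3e8 / (2 * 8000000000.0) = 134.0 m/s

134.0 m/s


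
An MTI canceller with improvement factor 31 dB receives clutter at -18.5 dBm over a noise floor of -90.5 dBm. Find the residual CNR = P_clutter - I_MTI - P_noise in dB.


CNR = -18.5 - 31 - (-90.5) = 41.0 dB

41.0 dB


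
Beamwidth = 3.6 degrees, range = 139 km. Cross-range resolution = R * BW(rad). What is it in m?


BW_rad = 0.062831853
CR = 139000 * 0.062831853 = 8733.6 m

8733.6 m


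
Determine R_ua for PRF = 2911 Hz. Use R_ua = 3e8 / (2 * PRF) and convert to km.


R_ua = 3e8 / (2 * 2911) = 51528.7 m = 51.5 km

51.5 km


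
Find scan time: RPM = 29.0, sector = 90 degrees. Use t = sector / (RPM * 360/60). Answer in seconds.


t = 90 / (29.0 * 360) * 60 = 0.52 s

0.52 s


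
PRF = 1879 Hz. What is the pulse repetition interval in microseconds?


PRI = 1/1879 = 0.000532198 s = 532.2 us

532.2 us


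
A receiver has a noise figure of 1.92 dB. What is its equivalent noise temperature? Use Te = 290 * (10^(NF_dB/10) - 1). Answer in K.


NF_lin = 10^(1.92/10) = 1.555966
Te = 290 * (1.555966 - 1) = 161.2 K

161.2 K


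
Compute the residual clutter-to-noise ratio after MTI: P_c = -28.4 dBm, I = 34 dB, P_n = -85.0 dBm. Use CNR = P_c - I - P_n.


CNR = -28.4 - 34 - (-85.0) = 22.6 dB

22.6 dB


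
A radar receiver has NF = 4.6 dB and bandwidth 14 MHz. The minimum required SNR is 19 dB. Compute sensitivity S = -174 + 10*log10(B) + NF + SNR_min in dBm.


10*log10(14000000.0) = 71.46
S = -174 + 71.46 + 4.6 + 19 = -78.9 dBm

-78.9 dBm


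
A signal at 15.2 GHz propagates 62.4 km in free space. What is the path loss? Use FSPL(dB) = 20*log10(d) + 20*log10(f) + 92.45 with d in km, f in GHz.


20*log10(62.4) = 35.9
20*log10(15.2) = 23.64
FSPL = 152.0 dB

152.0 dB


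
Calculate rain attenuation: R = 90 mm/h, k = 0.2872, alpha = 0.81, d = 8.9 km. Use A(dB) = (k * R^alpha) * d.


gamma = 0.2872 * 90^0.81 = 10.993117 dB/km
A = 10.993117 * 8.9 = 97.84 dB

97.84 dB


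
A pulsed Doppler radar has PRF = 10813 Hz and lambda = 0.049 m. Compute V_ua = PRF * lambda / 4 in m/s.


V_ua = 10813 * 0.049 / 4 = 132.5 m/s

132.5 m/s


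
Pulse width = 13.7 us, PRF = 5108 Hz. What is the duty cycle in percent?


DC = 13.7e-6 * 5108 * 100 = 7.0%

7.0%


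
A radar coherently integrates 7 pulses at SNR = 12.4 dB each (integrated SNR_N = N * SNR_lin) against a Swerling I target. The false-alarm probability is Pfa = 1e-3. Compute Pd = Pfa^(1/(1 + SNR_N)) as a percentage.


SNR_lin = 10^(12.4/10) = 17.37801
SNR_N = 7 * 17.37801 = 121.64607
1/(1 + SNR_N) = 1/122.64607 = 0.0081535
Pd = (1e-3)^0.0081535 = 0.94523
Pd = 94.5%

94.5%


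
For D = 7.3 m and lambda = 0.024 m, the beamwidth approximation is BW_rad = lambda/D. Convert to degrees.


BW_rad = 0.024 / 7.3 = 0.003288
BW_deg = 0.19 degrees

0.19 degrees


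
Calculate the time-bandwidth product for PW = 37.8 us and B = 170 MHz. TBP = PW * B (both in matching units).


TBP = 37.8 * 170 = 6426.0

6426.0


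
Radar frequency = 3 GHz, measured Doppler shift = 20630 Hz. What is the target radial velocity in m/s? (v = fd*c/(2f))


v = 20630 * 3e8 / (2 * 3000000000.0) = 1031.5 m/s

1031.5 m/s


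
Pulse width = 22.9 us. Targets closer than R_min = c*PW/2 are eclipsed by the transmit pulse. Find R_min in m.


R_min = 3e8 * 22.9e-6 / 2 = 3435.0 m

3435.0 m


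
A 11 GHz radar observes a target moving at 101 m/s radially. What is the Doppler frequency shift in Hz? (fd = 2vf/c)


fd = 2 * 101 * 11000000000.0 / 3e8 = 7406.7 Hz

7406.7 Hz


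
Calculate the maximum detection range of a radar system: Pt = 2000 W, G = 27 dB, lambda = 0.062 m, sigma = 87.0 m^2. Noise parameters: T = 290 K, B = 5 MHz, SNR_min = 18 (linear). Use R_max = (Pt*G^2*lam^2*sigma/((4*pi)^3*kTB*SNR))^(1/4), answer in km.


G_lin = 10^(27/10) = 501.187234
R^4 = 2000 * 501.187234^2 * 0.062^2 * 87.0 / ((4*pi)^3 * 1.38e-23 * 290 * 5000000.0 * 18)
R^4 = 2.35063e17 m^4
R_max = (2.35063e17)^(1/4) = 22018.9 m = 22.0 km

22.0 km


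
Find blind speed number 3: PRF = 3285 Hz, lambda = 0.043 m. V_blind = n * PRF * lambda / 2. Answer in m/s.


V_blind = 3 * 3285 * 0.043 / 2 = 211.9 m/s

211.9 m/s


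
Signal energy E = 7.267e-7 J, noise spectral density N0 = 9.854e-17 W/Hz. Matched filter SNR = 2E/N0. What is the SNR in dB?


SNR_lin = 2 * 7.267e-7 / 9.854e-17 = 1.475e10
SNR_dB = 10*log10(1.475e10) = 101.7 dB

101.7 dB


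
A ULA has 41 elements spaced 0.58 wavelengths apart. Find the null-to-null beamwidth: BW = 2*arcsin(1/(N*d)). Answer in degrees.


1/(N*d) = 1/(41*0.58) = 0.042052
BW = 2*arcsin(0.042052) = 4.8 degrees

4.8 degrees


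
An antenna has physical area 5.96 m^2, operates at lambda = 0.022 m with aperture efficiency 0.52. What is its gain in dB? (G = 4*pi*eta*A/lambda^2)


G_linear = 4*pi*0.52*5.96/0.022^2 = 80466.31
G_dB = 10*log10(80466.31) = 49.1 dB

49.1 dB


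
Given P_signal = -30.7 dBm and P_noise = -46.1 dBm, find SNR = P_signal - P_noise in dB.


SNR = -30.7 - (-46.1) = 15.4 dB

15.4 dB


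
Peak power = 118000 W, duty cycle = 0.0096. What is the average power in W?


P_avg = 118000 * 0.0096 = 1132.8 W

1132.8 W


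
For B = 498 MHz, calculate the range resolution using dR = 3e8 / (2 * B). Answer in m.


dR = 3e8 / (2 * 498000000.0) = 0.3 m

0.3 m


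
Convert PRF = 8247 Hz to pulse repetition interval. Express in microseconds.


PRI = 1/8247 = 0.0001212562 s = 121.3 us

121.3 us


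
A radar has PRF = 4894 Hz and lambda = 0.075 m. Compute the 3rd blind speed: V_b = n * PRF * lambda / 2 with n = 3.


V_blind = 3 * 4894 * 0.075 / 2 = 550.6 m/s

550.6 m/s


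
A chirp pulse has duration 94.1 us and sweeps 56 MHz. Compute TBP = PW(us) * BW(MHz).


TBP = 94.1 * 56 = 5269.6

5269.6


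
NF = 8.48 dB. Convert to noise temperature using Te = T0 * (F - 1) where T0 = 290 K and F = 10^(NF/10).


NF_lin = 10^(8.48/10) = 7.046931
Te = 290 * (7.046931 - 1) = 1753.6 K

1753.6 K


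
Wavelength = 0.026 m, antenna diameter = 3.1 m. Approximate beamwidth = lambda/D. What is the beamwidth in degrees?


BW_rad = 0.026 / 3.1 = 0.008387
BW_deg = 0.48 degrees

0.48 degrees


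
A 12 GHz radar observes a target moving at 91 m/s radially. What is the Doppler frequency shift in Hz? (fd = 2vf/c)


fd = 2 * 91 * 12000000000.0 / 3e8 = 7280.0 Hz

7280.0 Hz


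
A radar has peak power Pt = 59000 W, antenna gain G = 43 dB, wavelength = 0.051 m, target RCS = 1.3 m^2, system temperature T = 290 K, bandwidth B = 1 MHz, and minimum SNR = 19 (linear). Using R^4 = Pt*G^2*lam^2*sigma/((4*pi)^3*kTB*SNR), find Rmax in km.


G_lin = 10^(43/10) = 19952.62315
R^4 = 59000 * 19952.62315^2 * 0.051^2 * 1.3 / ((4*pi)^3 * 1.38e-23 * 290 * 1000000.0 * 19)
R^4 = 5.26351e20 m^4
R_max = (5.26351e20)^(1/4) = 151467.3 m = 151.5 km

151.5 km


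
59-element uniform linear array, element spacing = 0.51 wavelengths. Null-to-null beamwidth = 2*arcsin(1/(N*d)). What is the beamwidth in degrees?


1/(N*d) = 1/(59*0.51) = 0.033234
BW = 2*arcsin(0.033234) = 3.8 degrees

3.8 degrees


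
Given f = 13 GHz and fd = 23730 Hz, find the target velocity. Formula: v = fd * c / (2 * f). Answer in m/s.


v = 23730 * 3e8 / (2 * 13000000000.0) = 273.8 m/s

273.8 m/s


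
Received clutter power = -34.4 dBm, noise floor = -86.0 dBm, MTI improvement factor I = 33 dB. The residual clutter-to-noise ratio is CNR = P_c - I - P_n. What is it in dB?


CNR = -34.4 - 33 - (-86.0) = 18.6 dB

18.6 dB


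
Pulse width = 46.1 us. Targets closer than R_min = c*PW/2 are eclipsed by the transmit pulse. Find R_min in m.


R_min = 3e8 * 46.1e-6 / 2 = 6915.0 m

6915.0 m


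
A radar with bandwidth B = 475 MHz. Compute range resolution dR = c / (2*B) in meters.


dR = 3e8 / (2 * 475000000.0) = 0.32 m

0.32 m


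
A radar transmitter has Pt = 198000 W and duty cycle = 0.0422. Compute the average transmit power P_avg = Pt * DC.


P_avg = 198000 * 0.0422 = 8355.6 W

8355.6 W


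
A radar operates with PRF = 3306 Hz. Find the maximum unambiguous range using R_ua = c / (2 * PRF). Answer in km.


R_ua = 3e8 / (2 * 3306) = 45372.1 m = 45.4 km

45.4 km


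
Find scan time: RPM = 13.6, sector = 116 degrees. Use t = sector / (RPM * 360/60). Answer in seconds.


t = 116 / (13.6 * 360) * 60 = 1.42 s

1.42 s


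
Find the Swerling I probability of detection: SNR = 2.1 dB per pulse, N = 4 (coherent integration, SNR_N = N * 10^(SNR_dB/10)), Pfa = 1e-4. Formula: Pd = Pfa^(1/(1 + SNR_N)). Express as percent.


SNR_lin = 10^(2.1/10) = 1.62181
SNR_N = 4 * 1.62181 = 6.48724
1/(1 + SNR_N) = 1/7.48724 = 0.1335606
Pd = (1e-4)^0.1335606 = 0.29225
Pd = 29.2%

29.2%


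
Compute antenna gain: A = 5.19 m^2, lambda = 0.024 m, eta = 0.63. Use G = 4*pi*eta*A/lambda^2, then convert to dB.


G_linear = 4*pi*0.63*5.19/0.024^2 = 71333.79
G_dB = 10*log10(71333.79) = 48.5 dB

48.5 dB


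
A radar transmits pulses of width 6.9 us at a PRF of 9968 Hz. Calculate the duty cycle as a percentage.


DC = 6.9e-6 * 9968 * 100 = 6.88%

6.88%


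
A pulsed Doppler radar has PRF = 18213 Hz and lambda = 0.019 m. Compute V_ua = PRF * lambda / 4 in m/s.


V_ua = 18213 * 0.019 / 4 = 86.5 m/s

86.5 m/s


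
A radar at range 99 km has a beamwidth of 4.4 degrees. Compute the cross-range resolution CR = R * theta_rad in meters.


BW_rad = 0.076794487
CR = 99000 * 0.076794487 = 7602.7 m

7602.7 m


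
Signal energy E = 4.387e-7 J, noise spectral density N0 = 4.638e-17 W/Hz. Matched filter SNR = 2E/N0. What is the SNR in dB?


SNR_lin = 2 * 4.387e-7 / 4.638e-17 = 1.892e10
SNR_dB = 10*log10(1.892e10) = 102.8 dB

102.8 dB


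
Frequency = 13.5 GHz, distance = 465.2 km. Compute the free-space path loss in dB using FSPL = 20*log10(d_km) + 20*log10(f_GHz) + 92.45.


20*log10(465.2) = 53.35
20*log10(13.5) = 22.61
FSPL = 168.4 dB

168.4 dB


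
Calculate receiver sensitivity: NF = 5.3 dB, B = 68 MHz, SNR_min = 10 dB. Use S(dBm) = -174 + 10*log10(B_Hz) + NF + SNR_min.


10*log10(68000000.0) = 78.33
S = -174 + 78.33 + 5.3 + 10 = -80.4 dBm

-80.4 dBm


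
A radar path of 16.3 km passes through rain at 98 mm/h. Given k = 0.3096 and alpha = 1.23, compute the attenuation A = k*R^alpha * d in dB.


gamma = 0.3096 * 98^1.23 = 87.098169 dB/km
A = 87.098169 * 16.3 = 1419.7 dB

1419.7 dB


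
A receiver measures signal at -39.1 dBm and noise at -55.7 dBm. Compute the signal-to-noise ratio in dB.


SNR = -39.1 - (-55.7) = 16.6 dB

16.6 dB


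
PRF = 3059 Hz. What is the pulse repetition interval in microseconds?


PRI = 1/3059 = 0.0003269042 s = 326.9 us

326.9 us


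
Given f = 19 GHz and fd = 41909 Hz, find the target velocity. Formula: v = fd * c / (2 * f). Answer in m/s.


v = 41909 * 3e8 / (2 * 19000000000.0) = 330.9 m/s

330.9 m/s


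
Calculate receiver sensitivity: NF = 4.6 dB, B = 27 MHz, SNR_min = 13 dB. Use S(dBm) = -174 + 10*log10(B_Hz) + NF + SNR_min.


10*log10(27000000.0) = 74.31
S = -174 + 74.31 + 4.6 + 13 = -82.1 dBm

-82.1 dBm


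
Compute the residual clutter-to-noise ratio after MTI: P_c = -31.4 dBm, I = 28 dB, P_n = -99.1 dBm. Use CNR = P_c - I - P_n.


CNR = -31.4 - 28 - (-99.1) = 39.7 dB

39.7 dB


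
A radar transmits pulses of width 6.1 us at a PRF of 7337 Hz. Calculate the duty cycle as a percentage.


DC = 6.1e-6 * 7337 * 100 = 4.48%

4.48%


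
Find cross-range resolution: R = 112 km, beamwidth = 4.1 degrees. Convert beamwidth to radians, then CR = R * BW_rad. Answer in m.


BW_rad = 0.071558499
CR = 112000 * 0.071558499 = 8014.6 m

8014.6 m


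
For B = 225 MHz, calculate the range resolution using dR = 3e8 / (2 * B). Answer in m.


dR = 3e8 / (2 * 225000000.0) = 0.67 m

0.67 m


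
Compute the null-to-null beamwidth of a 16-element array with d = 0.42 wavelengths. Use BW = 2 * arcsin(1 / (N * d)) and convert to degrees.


1/(N*d) = 1/(16*0.42) = 0.14881
BW = 2*arcsin(0.14881) = 17.1 degrees

17.1 degrees


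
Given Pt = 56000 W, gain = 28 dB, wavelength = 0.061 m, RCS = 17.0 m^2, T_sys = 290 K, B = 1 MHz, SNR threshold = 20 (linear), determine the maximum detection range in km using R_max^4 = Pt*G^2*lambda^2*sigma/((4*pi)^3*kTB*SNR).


G_lin = 10^(28/10) = 630.957344
R^4 = 56000 * 630.957344^2 * 0.061^2 * 17.0 / ((4*pi)^3 * 1.38e-23 * 290 * 1000000.0 * 20)
R^4 = 8.87892e18 m^4
R_max = (8.87892e18)^(1/4) = 54587.1 m = 54.6 km

54.6 km


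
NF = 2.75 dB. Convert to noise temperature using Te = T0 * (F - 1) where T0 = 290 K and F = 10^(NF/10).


NF_lin = 10^(2.75/10) = 1.883649
Te = 290 * (1.883649 - 1) = 256.3 K

256.3 K


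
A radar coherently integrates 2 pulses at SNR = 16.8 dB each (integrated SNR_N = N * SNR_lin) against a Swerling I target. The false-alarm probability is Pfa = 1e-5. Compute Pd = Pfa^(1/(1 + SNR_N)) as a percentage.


SNR_lin = 10^(16.8/10) = 47.86301
SNR_N = 2 * 47.86301 = 95.72602
1/(1 + SNR_N) = 1/96.72602 = 0.0103385
Pd = (1e-5)^0.0103385 = 0.88778
Pd = 88.8%

88.8%


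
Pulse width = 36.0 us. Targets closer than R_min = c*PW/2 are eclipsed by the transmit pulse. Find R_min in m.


R_min = 3e8 * 36.0e-6 / 2 = 5400.0 m

5400.0 m


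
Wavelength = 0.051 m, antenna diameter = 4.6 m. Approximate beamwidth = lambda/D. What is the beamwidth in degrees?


BW_rad = 0.051 / 4.6 = 0.011087
BW_deg = 0.64 degrees

0.64 degrees


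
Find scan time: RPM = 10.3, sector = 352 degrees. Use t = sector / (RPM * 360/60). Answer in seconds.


t = 352 / (10.3 * 360) * 60 = 5.7 s

5.7 s


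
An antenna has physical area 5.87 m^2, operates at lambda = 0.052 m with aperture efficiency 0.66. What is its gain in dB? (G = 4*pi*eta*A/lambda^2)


G_linear = 4*pi*0.66*5.87/0.052^2 = 18004.67
G_dB = 10*log10(18004.67) = 42.6 dB

42.6 dB


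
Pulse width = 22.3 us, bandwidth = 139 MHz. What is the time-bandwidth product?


TBP = 22.3 * 139 = 3099.7

3099.7


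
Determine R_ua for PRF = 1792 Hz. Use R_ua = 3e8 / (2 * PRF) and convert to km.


R_ua = 3e8 / (2 * 1792) = 83705.4 m = 83.7 km

83.7 km


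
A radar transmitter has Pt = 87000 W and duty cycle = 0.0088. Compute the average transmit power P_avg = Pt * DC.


P_avg = 87000 * 0.0088 = 765.6 W

765.6 W


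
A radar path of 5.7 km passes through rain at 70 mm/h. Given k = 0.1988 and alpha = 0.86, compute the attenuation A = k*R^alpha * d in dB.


gamma = 0.1988 * 70^0.86 = 7.677162 dB/km
A = 7.677162 * 5.7 = 43.76 dB

43.76 dB


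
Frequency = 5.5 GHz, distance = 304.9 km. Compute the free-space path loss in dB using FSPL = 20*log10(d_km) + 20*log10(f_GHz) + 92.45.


20*log10(304.9) = 49.68
20*log10(5.5) = 14.81
FSPL = 156.9 dB

156.9 dB


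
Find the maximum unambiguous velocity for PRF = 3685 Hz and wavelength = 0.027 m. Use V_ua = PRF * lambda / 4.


V_ua = 3685 * 0.027 / 4 = 24.9 m/s

24.9 m/s


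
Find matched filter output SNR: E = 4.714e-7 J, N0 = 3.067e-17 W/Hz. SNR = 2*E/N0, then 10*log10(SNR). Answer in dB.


SNR_lin = 2 * 4.714e-7 / 3.067e-17 = 3.074e10
SNR_dB = 10*log10(3.074e10) = 104.9 dB

104.9 dB


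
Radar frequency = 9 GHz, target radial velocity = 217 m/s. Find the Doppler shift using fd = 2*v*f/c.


fd = 2 * 217 * 9000000000.0 / 3e8 = 13020.0 Hz

13020.0 Hz


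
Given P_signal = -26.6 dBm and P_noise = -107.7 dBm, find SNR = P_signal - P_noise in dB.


SNR = -26.6 - (-107.7) = 81.1 dB

81.1 dB


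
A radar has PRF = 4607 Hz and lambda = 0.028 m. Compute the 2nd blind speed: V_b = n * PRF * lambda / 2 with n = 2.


V_blind = 2 * 4607 * 0.028 / 2 = 129.0 m/s

129.0 m/s


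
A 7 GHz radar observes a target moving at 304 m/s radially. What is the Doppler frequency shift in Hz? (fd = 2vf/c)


fd = 2 * 304 * 7000000000.0 / 3e8 = 14186.7 Hz

14186.7 Hz


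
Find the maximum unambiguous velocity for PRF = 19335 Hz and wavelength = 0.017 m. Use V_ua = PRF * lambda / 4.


V_ua = 19335 * 0.017 / 4 = 82.2 m/s

82.2 m/s


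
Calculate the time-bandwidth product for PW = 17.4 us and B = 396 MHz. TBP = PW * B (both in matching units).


TBP = 17.4 * 396 = 6890.4

6890.4


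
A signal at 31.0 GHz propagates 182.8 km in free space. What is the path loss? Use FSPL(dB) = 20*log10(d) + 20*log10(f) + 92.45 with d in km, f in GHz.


20*log10(182.8) = 45.24
20*log10(31.0) = 29.83
FSPL = 167.5 dB

167.5 dB


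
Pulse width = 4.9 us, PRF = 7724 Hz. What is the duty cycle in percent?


DC = 4.9e-6 * 7724 * 100 = 3.78%

3.78%


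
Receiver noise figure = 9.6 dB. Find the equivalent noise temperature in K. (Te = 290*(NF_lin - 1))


NF_lin = 10^(9.6/10) = 9.120108
Te = 290 * (9.120108 - 1) = 2354.8 K

2354.8 K


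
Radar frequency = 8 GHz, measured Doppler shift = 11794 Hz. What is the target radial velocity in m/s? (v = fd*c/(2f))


v = 11794 * 3e8 / (2 * 8000000000.0) = 221.1 m/s

221.1 m/s


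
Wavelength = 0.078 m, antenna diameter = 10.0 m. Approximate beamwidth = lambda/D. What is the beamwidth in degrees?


BW_rad = 0.078 / 10.0 = 0.0078
BW_deg = 0.45 degrees

0.45 degrees


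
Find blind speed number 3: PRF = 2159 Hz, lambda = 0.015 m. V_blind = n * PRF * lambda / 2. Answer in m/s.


V_blind = 3 * 2159 * 0.015 / 2 = 48.6 m/s

48.6 m/s


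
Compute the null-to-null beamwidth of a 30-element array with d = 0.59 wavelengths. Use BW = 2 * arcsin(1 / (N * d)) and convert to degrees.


1/(N*d) = 1/(30*0.59) = 0.056497
BW = 2*arcsin(0.056497) = 6.5 degrees

6.5 degrees


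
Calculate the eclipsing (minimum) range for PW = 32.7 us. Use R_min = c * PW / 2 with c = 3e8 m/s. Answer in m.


R_min = 3e8 * 32.7e-6 / 2 = 4905.0 m

4905.0 m


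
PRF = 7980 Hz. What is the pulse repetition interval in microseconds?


PRI = 1/7980 = 0.0001253133 s = 125.3 us

125.3 us


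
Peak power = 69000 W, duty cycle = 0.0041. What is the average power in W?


P_avg = 69000 * 0.0041 = 282.9 W

282.9 W


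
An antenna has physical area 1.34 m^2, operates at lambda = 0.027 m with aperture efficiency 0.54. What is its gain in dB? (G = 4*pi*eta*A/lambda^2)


G_linear = 4*pi*0.54*1.34/0.027^2 = 12473.29
G_dB = 10*log10(12473.29) = 41.0 dB

41.0 dB


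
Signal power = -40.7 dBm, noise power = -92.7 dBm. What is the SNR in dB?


SNR = -40.7 - (-92.7) = 52.0 dB

52.0 dB


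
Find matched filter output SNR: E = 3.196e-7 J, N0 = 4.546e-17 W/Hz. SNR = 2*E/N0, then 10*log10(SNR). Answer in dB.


SNR_lin = 2 * 3.196e-7 / 4.546e-17 = 1.406e10
SNR_dB = 10*log10(1.406e10) = 101.5 dB

101.5 dB


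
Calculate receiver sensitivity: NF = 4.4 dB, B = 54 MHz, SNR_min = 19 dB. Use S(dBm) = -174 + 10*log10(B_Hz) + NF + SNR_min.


10*log10(54000000.0) = 77.32
S = -174 + 77.32 + 4.4 + 19 = -73.3 dBm

-73.3 dBm


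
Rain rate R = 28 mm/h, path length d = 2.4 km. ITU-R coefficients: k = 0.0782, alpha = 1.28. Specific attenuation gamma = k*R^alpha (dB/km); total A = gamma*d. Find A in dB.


gamma = 0.0782 * 28^1.28 = 5.566331 dB/km
A = 5.566331 * 2.4 = 13.36 dB

13.36 dB


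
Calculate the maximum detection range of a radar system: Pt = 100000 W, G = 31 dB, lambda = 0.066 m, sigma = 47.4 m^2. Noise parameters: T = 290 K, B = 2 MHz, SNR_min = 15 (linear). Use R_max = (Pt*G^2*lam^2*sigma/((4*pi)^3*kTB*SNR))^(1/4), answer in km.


G_lin = 10^(31/10) = 1258.925412
R^4 = 100000 * 1258.925412^2 * 0.066^2 * 47.4 / ((4*pi)^3 * 1.38e-23 * 290 * 2000000.0 * 15)
R^4 = 1.37353e20 m^4
R_max = (1.37353e20)^(1/4) = 108257.9 m = 108.3 km

108.3 km
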